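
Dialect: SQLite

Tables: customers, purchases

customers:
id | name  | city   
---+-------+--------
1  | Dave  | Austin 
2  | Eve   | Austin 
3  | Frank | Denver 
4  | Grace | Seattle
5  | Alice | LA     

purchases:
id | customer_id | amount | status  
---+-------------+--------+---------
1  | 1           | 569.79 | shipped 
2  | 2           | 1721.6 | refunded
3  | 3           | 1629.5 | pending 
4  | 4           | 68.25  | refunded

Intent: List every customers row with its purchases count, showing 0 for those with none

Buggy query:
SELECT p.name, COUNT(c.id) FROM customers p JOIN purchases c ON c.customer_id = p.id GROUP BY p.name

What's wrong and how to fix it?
Bug: INNER JOIN drops customers rows that have no matching purchases rows

Fix: Use LEFT JOIN so parents without children still appear (COUNT(c.id) gives 0)

Corrected query:
SELECT p.name, COUNT(c.id) FROM customers p LEFT JOIN purchases c ON c.customer_id = p.id GROUP BY p.name

Result:
name  | COUNT(c.id)
------+------------
Alice | 0          
Dave  | 1          
Eve   | 1          
Frank | 1          
Grace | 1          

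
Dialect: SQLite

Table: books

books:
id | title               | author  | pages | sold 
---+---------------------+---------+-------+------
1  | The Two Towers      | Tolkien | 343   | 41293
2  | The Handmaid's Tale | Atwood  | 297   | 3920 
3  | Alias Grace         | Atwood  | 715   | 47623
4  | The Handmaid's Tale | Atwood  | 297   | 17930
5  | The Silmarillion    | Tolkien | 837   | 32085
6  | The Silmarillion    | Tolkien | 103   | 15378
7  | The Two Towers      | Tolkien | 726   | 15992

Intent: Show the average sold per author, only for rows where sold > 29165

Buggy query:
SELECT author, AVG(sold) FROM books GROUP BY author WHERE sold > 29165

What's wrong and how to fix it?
Bug: Row-level WHERE must come before GROUP BY in the clause order

Fix: Place WHERE between FROM and GROUP BY

Corrected query:
SELECT author, AVG(sold) FROM books WHERE sold > 29165 GROUP BY author

Result:
author  | AVG(sold)
--------+----------
Atwood  | 47623    
Tolkien | 36689    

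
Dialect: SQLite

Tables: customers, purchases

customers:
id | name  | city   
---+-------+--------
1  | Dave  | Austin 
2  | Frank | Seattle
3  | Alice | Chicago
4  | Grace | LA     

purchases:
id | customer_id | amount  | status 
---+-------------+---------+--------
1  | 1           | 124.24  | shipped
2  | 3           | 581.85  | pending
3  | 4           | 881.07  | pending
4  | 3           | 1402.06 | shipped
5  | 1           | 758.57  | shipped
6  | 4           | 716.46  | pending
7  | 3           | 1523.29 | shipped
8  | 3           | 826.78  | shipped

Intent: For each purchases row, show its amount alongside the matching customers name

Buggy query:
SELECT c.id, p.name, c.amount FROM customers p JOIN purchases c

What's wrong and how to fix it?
Bug: Missing join condition: each purchases row is matched to all customers rows instead of just its own

Fix: Specify the join condition linking the foreign key to the parent id

Corrected query:
SELECT c.id, p.name, c.amount FROM customers p JOIN purchases c ON c.customer_id = p.id

Result:
id | name  | amount 
---+-------+--------
1  | Dave  | 124.24 
2  | Alice | 581.85 
3  | Grace | 881.07 
4  | Alice | 1402.06
5  | Dave  | 758.57 
6  | Grace | 716.46 
7  | Alice | 1523.29
8  | Alice | 826.78 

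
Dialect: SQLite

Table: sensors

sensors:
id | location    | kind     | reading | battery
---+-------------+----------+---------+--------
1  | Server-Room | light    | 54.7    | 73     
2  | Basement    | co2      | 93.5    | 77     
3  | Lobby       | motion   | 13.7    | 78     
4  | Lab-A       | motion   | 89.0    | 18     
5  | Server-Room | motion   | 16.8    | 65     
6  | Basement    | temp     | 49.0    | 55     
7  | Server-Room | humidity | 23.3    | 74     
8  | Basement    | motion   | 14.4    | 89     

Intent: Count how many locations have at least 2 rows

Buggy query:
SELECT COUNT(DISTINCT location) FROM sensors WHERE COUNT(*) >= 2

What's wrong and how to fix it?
Bug: WHERE filters individual rows, not groups, so a group-level COUNT is invalid there

Fix: Use a subquery that GROUPs and filters with HAVING, then count its rows

Corrected query:
SELECT COUNT(*) FROM (SELECT location FROM sensors GROUP BY location HAVING COUNT(*) >= 2)

Result:
COUNT(*)
--------
2       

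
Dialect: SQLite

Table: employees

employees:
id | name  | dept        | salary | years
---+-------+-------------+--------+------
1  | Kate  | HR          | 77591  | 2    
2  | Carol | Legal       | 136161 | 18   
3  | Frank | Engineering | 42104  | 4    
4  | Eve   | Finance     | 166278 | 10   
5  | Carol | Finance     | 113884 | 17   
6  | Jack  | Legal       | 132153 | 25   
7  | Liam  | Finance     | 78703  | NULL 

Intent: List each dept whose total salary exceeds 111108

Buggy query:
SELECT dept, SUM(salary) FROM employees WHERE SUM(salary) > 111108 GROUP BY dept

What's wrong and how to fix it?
Bug: Aggregate functions cannot appear in a WHERE clause

Fix: Use HAVING (which filters groups after aggregation) instead of WHERE

Corrected query:
SELECT dept, SUM(salary) FROM employees GROUP BY dept HAVING SUM(salary) > 111108

Result:
dept    | SUM(salary)
--------+------------
Finance | 358865     
Legal   | 268314     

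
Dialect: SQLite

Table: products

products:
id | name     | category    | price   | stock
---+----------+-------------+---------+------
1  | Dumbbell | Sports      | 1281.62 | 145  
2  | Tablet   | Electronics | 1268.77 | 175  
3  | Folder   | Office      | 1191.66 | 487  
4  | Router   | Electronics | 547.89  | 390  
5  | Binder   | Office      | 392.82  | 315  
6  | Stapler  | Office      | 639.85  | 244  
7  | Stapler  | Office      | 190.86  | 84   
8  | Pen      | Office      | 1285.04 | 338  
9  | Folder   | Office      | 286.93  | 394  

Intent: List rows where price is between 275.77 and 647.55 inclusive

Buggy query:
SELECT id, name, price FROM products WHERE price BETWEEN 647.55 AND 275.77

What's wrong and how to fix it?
Bug: The bounds are reversed; BETWEEN a AND b requires a <= b to match anything

Fix: Swap the bounds so the smaller value comes first

Corrected query:
SELECT id, name, price FROM products WHERE price BETWEEN 275.77 AND 647.55

Result:
id | name    | price 
---+---------+-------
4  | Router  | 547.89
5  | Binder  | 392.82
6  | Stapler | 639.85
9  | Folder  | 286.93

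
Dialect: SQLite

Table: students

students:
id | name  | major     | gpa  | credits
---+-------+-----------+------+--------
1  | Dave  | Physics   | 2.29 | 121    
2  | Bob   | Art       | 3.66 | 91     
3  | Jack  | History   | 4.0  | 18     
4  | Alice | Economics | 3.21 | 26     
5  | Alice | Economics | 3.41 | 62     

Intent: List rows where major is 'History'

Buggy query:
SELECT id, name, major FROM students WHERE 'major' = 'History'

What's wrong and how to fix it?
Bug: Single quotes denote string literals in SQL; the column name is being compared as a constant string

Fix: Reference the column as major without single quotes

Corrected query:
SELECT id, name, major FROM students WHERE major = 'History'

Result:
id | name | major  
---+------+--------
3  | Jack | History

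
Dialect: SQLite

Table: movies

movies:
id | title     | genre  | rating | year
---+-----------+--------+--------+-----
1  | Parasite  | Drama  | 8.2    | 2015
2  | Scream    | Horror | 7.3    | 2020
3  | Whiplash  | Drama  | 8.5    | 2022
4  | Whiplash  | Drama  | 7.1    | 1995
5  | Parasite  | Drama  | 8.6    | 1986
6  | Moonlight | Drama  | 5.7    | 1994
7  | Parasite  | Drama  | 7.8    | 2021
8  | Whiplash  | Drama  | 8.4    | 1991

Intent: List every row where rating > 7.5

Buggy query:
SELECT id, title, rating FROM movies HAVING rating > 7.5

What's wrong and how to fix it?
Bug: This is a non-aggregate query (no GROUP BY, no aggregates), so in SQLite the HAVING clause is invalid here; a row-level condition belongs in WHERE

Fix: Replace HAVING with WHERE since the condition applies to individual rows

Corrected query:
SELECT id, title, rating FROM movies WHERE rating > 7.5

Result:
id | title    | rating
---+----------+-------
1  | Parasite | 8.2   
3  | Whiplash | 8.5   
5  | Parasite | 8.6   
7  | Parasite | 7.8   
8  | Whiplash | 8.4   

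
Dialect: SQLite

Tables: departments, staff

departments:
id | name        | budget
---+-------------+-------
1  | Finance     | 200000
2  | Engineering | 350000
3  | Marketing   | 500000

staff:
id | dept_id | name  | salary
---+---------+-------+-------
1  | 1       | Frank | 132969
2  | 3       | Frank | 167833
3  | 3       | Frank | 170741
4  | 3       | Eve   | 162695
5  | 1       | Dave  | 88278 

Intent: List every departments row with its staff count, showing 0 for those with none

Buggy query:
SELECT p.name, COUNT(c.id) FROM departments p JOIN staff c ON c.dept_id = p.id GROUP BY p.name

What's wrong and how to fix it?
Bug: An inner join excludes parents with zero children

Fix: Use LEFT JOIN so parents without children still appear (COUNT(c.id) gives 0)

Corrected query:
SELECT p.name, COUNT(c.id) FROM departments p LEFT JOIN staff c ON c.dept_id = p.id GROUP BY p.name

Result:
name        | COUNT(c.id)
------------+------------
Engineering | 0          
Finance     | 2          
Marketing   | 3          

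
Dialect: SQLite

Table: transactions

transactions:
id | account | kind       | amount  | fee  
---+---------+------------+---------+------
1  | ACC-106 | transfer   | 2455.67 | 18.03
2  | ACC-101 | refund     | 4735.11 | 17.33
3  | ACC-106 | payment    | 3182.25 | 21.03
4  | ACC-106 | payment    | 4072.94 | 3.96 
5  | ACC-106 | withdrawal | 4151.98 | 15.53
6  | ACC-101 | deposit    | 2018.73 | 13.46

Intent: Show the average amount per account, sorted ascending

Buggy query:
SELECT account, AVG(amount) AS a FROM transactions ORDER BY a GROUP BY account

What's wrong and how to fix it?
Bug: ORDER BY appears before GROUP BY; SQL clause order requires GROUP BY first

Fix: Move ORDER BY to the end, after GROUP BY

Corrected query:
SELECT account, AVG(amount) AS a FROM transactions GROUP BY account ORDER BY a

Result:
account | a      
--------+--------
ACC-101 | 3376.92
ACC-106 | 3465.71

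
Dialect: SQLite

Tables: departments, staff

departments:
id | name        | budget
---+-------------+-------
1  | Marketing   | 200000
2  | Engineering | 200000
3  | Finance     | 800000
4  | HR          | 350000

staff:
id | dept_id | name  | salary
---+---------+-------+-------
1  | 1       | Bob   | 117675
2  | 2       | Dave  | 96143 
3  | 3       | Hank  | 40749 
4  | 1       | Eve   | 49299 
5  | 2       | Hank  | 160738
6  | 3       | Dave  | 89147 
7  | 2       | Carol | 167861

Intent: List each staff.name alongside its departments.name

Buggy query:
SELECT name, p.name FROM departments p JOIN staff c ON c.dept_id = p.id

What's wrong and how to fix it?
Bug: Both tables have a 'name' column; the unqualified reference is ambiguous

Fix: Qualify the column with its table alias (c.name)

Corrected query:
SELECT c.name, p.name FROM departments p JOIN staff c ON c.dept_id = p.id

Result:
name  | name       
------+------------
Bob   | Marketing  
Dave  | Engineering
Hank  | Finance    
Eve   | Marketing  
Hank  | Engineering
Dave  | Finance    
Carol | Engineering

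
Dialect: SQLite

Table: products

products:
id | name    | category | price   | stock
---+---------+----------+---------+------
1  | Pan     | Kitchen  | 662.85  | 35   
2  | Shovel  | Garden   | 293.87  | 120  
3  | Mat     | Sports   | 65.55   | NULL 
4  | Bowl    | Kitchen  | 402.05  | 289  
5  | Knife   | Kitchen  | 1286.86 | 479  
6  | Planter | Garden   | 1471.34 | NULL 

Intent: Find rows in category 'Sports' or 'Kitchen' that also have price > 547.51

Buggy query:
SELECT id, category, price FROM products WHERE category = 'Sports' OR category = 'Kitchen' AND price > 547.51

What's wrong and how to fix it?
Bug: AND binds tighter than OR, so this parses as category = 'Sports' OR (category = 'Kitchen' AND price > 547.51)

Fix: Group the OR with parentheses (or use IN), then AND the threshold

Corrected query:
SELECT id, category, price FROM products WHERE (category = 'Sports' OR category = 'Kitchen') AND price > 547.51

Result:
id | category | price  
---+----------+--------
1  | Kitchen  | 662.85 
5  | Kitchen  | 1286.86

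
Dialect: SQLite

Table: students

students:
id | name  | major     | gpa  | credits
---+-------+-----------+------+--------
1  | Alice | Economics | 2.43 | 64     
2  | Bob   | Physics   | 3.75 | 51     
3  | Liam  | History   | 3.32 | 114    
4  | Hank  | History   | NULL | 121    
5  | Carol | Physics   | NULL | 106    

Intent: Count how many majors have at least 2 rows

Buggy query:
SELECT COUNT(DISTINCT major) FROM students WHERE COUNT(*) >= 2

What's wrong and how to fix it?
Bug: WHERE filters individual rows, not groups, so a group-level COUNT is invalid there

Fix: Use a subquery that GROUPs and filters with HAVING, then count its rows

Corrected query:
SELECT COUNT(*) FROM (SELECT major FROM students GROUP BY major HAVING COUNT(*) >= 2)

Result:
COUNT(*)
--------
2       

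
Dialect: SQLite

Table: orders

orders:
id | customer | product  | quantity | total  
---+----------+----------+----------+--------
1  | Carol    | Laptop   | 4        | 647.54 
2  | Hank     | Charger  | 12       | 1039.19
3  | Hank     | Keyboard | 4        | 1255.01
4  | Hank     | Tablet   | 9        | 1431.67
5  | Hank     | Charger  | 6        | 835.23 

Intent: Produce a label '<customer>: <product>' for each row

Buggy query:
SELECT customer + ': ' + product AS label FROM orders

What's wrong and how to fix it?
Bug: SQLite uses || for string concatenation; + coerces text to numbers (yielding 0)

Fix: Use the || operator for string concatenation

Corrected query:
SELECT customer || ': ' || product AS label FROM orders

Result:
label         
--------------
Carol: Laptop 
Hank: Charger 
Hank: Keyboard
Hank: Tablet  
Hank: Charger 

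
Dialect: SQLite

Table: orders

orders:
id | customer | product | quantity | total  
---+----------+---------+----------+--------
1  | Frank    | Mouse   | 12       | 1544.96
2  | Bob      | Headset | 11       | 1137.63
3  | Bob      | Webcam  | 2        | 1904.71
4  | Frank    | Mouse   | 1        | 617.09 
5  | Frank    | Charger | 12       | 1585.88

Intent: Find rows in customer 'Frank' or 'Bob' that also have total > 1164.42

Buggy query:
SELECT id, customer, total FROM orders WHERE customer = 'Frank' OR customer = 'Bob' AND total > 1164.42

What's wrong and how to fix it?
Bug: AND binds tighter than OR, so this parses as customer = 'Frank' OR (customer = 'Bob' AND total > 1164.42)

Fix: Add parentheses around the OR so the AND applies to both alternatives

Corrected query:
SELECT id, customer, total FROM orders WHERE (customer = 'Frank' OR customer = 'Bob') AND total > 1164.42

Result:
id | customer | total  
---+----------+--------
1  | Frank    | 1544.96
3  | Bob      | 1904.71
5  | Frank    | 1585.88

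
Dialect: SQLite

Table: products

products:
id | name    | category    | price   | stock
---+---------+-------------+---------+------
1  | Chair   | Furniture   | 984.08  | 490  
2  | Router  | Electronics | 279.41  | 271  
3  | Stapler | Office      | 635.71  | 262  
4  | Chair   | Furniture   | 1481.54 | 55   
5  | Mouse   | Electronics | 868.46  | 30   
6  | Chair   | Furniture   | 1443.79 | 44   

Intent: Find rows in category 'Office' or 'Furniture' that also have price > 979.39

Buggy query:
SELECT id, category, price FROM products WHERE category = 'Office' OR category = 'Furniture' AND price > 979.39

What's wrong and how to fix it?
Bug: Without parentheses, AND is evaluated before OR, so the price filter only applies to the 'Furniture' branch

Fix: Add parentheses around the OR so the AND applies to both alternatives

Corrected query:
SELECT id, category, price FROM products WHERE (category = 'Office' OR category = 'Furniture') AND price > 979.39

Result:
id | category  | price  
---+-----------+--------
1  | Furniture | 984.08 
4  | Furniture | 1481.54
6  | Furniture | 1443.79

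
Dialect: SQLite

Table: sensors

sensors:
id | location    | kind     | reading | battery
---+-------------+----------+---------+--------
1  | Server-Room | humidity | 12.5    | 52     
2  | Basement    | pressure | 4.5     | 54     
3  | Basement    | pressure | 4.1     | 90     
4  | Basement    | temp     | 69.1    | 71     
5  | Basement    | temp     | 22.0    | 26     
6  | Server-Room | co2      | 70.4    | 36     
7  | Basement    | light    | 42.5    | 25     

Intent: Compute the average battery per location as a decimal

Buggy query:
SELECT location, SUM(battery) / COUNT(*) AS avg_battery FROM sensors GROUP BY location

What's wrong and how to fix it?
Bug: Both operands are integers, so '/' performs integer division and truncates

Fix: Multiply by 1.0 (or CAST to REAL) to force floating-point division

Corrected query:
SELECT location, SUM(battery) * 1.0 / COUNT(*) AS avg_battery FROM sensors GROUP BY location

Result:
location    | avg_battery
------------+------------
Basement    | 53.2       
Server-Room | 44         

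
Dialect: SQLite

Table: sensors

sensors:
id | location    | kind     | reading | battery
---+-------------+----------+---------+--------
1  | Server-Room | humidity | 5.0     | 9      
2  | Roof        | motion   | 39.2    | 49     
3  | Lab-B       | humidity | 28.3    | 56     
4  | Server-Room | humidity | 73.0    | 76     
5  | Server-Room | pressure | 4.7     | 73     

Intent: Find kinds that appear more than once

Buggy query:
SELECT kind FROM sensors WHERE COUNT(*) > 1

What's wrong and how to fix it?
Bug: COUNT(*) is an aggregate and cannot be used in WHERE

Fix: Group first, then use HAVING for the count condition

Corrected query:
SELECT kind FROM sensors GROUP BY kind HAVING COUNT(*) > 1

Result:
kind    
--------
humidity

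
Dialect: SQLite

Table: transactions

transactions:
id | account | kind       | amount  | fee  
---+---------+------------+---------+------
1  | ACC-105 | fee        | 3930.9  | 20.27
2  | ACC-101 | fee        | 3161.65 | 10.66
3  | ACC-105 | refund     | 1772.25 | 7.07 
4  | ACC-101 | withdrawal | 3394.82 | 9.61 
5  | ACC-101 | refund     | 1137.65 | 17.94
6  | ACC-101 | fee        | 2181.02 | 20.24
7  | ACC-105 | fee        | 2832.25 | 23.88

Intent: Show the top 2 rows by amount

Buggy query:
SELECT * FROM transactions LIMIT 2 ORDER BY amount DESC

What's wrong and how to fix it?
Bug: ORDER BY cannot follow LIMIT; LIMIT is the final clause

Fix: Swap the clauses: ORDER BY first, then LIMIT

Corrected query:
SELECT * FROM transactions ORDER BY amount DESC LIMIT 2

Result:
id | account | kind       | amount  | fee  
---+---------+------------+---------+------
1  | ACC-105 | fee        | 3930.9  | 20.27
4  | ACC-101 | withdrawal | 3394.82 | 9.61 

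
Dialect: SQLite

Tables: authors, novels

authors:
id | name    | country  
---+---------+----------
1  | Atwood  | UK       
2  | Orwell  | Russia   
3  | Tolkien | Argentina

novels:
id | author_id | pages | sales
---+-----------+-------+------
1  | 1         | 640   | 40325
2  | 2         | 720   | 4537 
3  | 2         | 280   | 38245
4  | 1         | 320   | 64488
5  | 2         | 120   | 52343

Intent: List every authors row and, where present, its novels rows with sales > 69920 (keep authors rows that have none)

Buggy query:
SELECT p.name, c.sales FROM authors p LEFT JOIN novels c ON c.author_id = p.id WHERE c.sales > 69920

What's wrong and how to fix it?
Bug: A WHERE condition on the right-hand table after LEFT JOIN drops unmatched parents

Fix: Move the right-table condition into the ON clause so unmatched parents are kept

Corrected query:
SELECT p.name, c.sales FROM authors p LEFT JOIN novels c ON c.author_id = p.id AND c.sales > 69920

Result:
name    | sales
--------+------
Atwood  | NULL 
Orwell  | NULL 
Tolkien | NULL 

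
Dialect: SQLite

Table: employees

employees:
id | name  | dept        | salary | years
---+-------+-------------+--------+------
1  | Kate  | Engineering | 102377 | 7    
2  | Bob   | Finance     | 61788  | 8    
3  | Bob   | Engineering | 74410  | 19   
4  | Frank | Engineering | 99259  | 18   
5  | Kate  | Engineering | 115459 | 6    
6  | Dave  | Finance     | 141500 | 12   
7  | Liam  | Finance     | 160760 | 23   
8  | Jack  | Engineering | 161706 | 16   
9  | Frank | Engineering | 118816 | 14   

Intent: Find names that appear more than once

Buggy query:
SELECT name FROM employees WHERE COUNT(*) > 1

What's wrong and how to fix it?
Bug: WHERE can't reference COUNT(*); aggregates are computed after WHERE

Fix: GROUP BY name, then filter groups with HAVING COUNT(*) > 1

Corrected query:
SELECT name FROM employees GROUP BY name HAVING COUNT(*) > 1

Result:
name 
-----
Bob  
Frank
Kate 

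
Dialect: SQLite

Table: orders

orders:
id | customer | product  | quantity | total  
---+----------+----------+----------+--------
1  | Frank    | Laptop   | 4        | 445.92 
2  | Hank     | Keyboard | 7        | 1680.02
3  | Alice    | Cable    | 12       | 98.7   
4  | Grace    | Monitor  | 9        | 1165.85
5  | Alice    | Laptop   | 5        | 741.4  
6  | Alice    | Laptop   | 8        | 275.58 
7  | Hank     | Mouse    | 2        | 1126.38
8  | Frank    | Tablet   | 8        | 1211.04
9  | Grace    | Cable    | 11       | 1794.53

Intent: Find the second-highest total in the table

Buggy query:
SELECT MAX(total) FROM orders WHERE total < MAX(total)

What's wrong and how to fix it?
Bug: MAX(total) on the right of the comparison is an aggregate-in-WHERE error

Fix: Compute the overall MAX in a subquery, then take MAX of rows below it

Corrected query:
SELECT MAX(total) FROM orders WHERE total < (SELECT MAX(total) FROM orders)

Result:
MAX(total)
----------
1680.02   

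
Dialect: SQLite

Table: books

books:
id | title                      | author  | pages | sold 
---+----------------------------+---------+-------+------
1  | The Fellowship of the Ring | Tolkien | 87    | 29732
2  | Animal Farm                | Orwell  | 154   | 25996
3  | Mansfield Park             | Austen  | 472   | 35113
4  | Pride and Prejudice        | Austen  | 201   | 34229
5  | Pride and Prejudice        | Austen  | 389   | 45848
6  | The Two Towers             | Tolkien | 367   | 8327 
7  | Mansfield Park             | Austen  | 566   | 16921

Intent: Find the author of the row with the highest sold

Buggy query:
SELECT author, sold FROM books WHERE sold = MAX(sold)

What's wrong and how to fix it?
Bug: MAX(sold) is an aggregate and cannot be used directly in WHERE

Fix: Wrap MAX in a scalar subquery so WHERE compares against a single value

Corrected query:
SELECT author, sold FROM books WHERE sold = (SELECT MAX(sold) FROM books)

Result:
author | sold 
-------+------
Austen | 45848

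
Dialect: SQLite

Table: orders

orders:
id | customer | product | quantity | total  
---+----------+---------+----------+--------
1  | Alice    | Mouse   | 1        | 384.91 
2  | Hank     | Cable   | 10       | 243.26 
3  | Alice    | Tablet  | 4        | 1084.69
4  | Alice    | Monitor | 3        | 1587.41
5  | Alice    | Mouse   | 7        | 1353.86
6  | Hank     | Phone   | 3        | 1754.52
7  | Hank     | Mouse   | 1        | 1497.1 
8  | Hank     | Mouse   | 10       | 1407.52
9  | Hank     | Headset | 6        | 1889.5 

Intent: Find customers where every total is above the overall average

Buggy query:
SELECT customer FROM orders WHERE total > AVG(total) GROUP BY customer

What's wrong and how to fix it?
Bug: AVG() is an aggregate; it can't sit directly in WHERE

Fix: Use a subquery for AVG and a HAVING MIN(...) filter so the condition holds for every row in the group

Corrected query:
SELECT customer FROM orders GROUP BY customer HAVING MIN(total) > (SELECT AVG(total) FROM orders)

Result:
(no rows)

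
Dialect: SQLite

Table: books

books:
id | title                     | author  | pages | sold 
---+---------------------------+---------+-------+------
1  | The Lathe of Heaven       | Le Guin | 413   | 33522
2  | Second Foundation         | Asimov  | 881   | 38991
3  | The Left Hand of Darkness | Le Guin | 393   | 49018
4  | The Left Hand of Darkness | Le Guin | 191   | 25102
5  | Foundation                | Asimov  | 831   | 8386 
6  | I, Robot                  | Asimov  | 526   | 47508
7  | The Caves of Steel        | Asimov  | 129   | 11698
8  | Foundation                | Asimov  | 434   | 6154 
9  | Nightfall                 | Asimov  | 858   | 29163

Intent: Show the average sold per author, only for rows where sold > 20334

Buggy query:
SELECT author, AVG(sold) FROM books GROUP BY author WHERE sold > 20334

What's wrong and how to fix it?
Bug: Row-level WHERE must come before GROUP BY in the clause order

Fix: Place WHERE between FROM and GROUP BY

Corrected query:
SELECT author, AVG(sold) FROM books WHERE sold > 20334 GROUP BY author

Result:
author  | AVG(sold)   
--------+-------------
Asimov  | 38554       
Le Guin | 35880.666667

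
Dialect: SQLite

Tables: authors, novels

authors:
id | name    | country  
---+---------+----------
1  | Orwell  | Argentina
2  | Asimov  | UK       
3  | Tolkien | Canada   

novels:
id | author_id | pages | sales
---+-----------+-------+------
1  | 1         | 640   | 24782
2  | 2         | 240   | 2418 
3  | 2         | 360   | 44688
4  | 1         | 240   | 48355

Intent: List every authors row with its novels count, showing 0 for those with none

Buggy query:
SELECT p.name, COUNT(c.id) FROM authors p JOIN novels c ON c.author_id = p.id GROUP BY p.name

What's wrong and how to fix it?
Bug: An inner join excludes parents with zero children

Fix: Use LEFT JOIN so parents without children still appear (COUNT(c.id) gives 0)

Corrected query:
SELECT p.name, COUNT(c.id) FROM authors p LEFT JOIN novels c ON c.author_id = p.id GROUP BY p.name

Result:
name    | COUNT(c.id)
--------+------------
Asimov  | 2          
Orwell  | 2          
Tolkien | 0          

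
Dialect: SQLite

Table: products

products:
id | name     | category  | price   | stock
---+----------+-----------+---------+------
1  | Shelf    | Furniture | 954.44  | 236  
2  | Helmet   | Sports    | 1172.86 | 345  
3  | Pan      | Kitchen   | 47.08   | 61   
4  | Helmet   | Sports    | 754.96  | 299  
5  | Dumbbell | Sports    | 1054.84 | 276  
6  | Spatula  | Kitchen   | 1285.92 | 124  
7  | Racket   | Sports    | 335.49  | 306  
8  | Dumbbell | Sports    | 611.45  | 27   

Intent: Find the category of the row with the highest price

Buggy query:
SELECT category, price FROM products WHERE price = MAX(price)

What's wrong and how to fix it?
Bug: WHERE is evaluated per row; an aggregate over the whole table isn't defined there

Fix: Wrap MAX in a scalar subquery so WHERE compares against a single value

Corrected query:
SELECT category, price FROM products WHERE price = (SELECT MAX(price) FROM products)

Result:
category | price  
---------+--------
Kitchen  | 1285.92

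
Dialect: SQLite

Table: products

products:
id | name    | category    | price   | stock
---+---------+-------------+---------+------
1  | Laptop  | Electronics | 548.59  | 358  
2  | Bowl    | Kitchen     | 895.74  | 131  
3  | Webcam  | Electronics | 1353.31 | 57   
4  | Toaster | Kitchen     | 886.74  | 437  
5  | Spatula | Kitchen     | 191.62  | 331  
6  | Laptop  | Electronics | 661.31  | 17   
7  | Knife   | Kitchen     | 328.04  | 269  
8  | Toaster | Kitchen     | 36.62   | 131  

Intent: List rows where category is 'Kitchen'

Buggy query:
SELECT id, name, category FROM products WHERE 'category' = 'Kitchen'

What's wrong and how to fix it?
Bug: Single quotes denote string literals in SQL; the column name is being compared as a constant string

Fix: Remove the quotes around the column name (or use double quotes for an identifier)

Corrected query:
SELECT id, name, category FROM products WHERE category = 'Kitchen'

Result:
id | name    | category
---+---------+---------
2  | Bowl    | Kitchen 
4  | Toaster | Kitchen 
5  | Spatula | Kitchen 
7  | Knife   | Kitchen 
8  | Toaster | Kitchen 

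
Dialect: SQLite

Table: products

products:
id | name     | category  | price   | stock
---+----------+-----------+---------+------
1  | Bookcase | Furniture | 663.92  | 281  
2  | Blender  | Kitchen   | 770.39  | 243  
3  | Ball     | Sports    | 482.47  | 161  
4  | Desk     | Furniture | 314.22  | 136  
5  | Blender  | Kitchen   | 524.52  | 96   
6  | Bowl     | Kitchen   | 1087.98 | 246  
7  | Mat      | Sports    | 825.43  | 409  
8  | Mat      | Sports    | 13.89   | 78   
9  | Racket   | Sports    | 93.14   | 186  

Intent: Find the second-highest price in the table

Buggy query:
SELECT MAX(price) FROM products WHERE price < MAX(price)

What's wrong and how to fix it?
Bug: The inner MAX is an aggregate inside WHERE, which is not allowed

Fix: Put the inner MAX in a scalar subquery

Corrected query:
SELECT MAX(price) FROM products WHERE price < (SELECT MAX(price) FROM products)

Result:
MAX(price)
----------
825.43    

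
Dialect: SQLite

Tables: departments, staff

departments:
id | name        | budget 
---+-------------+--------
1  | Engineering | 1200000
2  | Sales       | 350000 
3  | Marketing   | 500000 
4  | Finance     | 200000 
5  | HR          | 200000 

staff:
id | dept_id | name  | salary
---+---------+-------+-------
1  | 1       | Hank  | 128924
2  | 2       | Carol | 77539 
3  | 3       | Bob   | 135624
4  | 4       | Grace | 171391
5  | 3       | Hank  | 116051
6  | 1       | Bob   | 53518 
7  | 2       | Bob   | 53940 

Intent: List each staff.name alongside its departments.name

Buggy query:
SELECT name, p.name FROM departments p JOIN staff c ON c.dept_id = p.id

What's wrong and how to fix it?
Bug: Both tables have a 'name' column; the unqualified reference is ambiguous

Fix: Qualify the column with its table alias (c.name)

Corrected query:
SELECT c.name, p.name FROM departments p JOIN staff c ON c.dept_id = p.id

Result:
name  | name       
------+------------
Hank  | Engineering
Carol | Sales      
Bob   | Marketing  
Grace | Finance    
Hank  | Marketing  
Bob   | Engineering
Bob   | Sales      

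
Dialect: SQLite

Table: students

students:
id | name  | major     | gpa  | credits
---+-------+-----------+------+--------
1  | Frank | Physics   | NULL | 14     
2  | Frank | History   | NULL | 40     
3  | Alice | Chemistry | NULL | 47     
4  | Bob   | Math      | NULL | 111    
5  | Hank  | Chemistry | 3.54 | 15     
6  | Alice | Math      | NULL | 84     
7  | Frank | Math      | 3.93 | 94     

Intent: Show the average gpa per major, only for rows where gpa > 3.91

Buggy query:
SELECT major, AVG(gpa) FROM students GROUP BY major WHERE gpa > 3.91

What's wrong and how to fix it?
Bug: Row-level WHERE must come before GROUP BY in the clause order

Fix: Place WHERE between FROM and GROUP BY

Corrected query:
SELECT major, AVG(gpa) FROM students WHERE gpa > 3.91 GROUP BY major

Result:
major | AVG(gpa)
------+---------
Math  | 3.93    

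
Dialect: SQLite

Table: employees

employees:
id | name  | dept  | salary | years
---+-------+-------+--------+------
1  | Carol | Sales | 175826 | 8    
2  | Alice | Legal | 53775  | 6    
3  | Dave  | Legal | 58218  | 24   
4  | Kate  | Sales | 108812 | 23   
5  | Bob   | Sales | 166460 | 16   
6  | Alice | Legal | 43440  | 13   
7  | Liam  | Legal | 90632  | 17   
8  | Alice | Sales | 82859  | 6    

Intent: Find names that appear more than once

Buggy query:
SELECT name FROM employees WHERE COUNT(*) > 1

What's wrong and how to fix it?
Bug: COUNT(*) is an aggregate and cannot be used in WHERE

Fix: Group first, then use HAVING for the count condition

Corrected query:
SELECT name FROM employees GROUP BY name HAVING COUNT(*) > 1

Result:
name 
-----
Alice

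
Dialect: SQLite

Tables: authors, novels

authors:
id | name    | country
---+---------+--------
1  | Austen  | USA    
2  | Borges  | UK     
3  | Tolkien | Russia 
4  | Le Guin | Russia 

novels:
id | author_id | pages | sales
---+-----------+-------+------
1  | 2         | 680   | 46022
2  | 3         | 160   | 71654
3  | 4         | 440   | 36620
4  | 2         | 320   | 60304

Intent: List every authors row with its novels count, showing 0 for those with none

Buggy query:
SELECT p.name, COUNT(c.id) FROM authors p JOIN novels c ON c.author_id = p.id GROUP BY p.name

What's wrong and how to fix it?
Bug: An inner join excludes parents with zero children

Fix: Use LEFT JOIN so parents without children still appear (COUNT(c.id) gives 0)

Corrected query:
SELECT p.name, COUNT(c.id) FROM authors p LEFT JOIN novels c ON c.author_id = p.id GROUP BY p.name

Result:
name    | COUNT(c.id)
--------+------------
Austen  | 0          
Borges  | 2          
Le Guin | 1          
Tolkien | 1          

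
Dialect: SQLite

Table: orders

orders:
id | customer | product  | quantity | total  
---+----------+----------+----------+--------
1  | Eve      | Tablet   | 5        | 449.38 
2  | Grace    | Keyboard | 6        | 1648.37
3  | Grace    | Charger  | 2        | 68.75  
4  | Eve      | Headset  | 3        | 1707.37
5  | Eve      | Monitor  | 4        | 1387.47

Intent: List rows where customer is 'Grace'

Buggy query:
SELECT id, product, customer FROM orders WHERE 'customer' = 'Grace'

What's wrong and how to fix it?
Bug: 'customer' in single quotes is a string literal, not the column; the comparison is literal-vs-literal and never true

Fix: Remove the quotes around the column name (or use double quotes for an identifier)

Corrected query:
SELECT id, product, customer FROM orders WHERE customer = 'Grace'

Result:
id | product  | customer
---+----------+---------
2  | Keyboard | Grace   
3  | Charger  | Grace   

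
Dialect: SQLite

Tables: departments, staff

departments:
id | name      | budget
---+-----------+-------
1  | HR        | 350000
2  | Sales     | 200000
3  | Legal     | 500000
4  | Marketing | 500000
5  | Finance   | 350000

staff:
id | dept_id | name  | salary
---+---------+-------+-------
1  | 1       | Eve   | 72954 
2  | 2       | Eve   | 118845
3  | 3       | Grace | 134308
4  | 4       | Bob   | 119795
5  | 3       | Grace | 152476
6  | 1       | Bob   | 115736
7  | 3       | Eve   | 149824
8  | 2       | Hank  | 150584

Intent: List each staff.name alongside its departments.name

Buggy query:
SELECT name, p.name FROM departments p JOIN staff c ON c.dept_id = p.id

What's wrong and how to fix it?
Bug: Both tables have a 'name' column; the unqualified reference is ambiguous

Fix: Prefix ambiguous columns with the table alias

Corrected query:
SELECT c.name, p.name FROM departments p JOIN staff c ON c.dept_id = p.id

Result:
name  | name     
------+----------
Eve   | HR       
Eve   | Sales    
Grace | Legal    
Bob   | Marketing
Grace | Legal    
Bob   | HR       
Eve   | Legal    
Hank  | Sales    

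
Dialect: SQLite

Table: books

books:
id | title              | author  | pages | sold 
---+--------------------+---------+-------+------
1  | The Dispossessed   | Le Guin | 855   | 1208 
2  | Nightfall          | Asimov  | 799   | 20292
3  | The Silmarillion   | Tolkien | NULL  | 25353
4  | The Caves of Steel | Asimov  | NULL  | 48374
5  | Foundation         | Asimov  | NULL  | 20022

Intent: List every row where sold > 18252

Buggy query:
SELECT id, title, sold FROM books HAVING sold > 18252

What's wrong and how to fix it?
Bug: This is a non-aggregate query (no GROUP BY, no aggregates), so in SQLite the HAVING clause is invalid here; a row-level condition belongs in WHERE

Fix: Use WHERE for row-level filtering

Corrected query:
SELECT id, title, sold FROM books WHERE sold > 18252

Result:
id | title              | sold 
---+--------------------+------
2  | Nightfall          | 20292
3  | The Silmarillion   | 25353
4  | The Caves of Steel | 48374
5  | Foundation         | 20022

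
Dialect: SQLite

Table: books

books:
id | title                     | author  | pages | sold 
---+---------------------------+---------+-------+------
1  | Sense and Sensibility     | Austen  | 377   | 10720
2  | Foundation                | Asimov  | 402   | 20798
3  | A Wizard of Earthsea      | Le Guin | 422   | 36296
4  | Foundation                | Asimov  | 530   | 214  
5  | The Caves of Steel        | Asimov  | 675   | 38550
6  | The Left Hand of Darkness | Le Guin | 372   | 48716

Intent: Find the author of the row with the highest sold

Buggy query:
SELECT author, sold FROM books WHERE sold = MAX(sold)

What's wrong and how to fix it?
Bug: WHERE is evaluated per row; an aggregate over the whole table isn't defined there

Fix: Use a subquery: WHERE sold = (SELECT MAX(sold) FROM books)

Corrected query:
SELECT author, sold FROM books WHERE sold = (SELECT MAX(sold) FROM books)

Result:
author  | sold 
--------+------
Le Guin | 48716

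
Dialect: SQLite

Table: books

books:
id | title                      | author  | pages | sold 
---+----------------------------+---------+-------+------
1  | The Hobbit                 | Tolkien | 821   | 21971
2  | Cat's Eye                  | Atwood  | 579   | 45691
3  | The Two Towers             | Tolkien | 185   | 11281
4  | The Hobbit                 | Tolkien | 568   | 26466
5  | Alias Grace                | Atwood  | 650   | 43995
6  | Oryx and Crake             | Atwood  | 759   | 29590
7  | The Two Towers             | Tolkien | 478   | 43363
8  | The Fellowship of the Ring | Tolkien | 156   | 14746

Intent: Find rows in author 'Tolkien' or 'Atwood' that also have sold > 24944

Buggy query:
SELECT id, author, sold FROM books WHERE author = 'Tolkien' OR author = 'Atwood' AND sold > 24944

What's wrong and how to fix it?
Bug: AND binds tighter than OR, so this parses as author = 'Tolkien' OR (author = 'Atwood' AND sold > 24944)

Fix: Group the OR with parentheses (or use IN), then AND the threshold

Corrected query:
SELECT id, author, sold FROM books WHERE (author = 'Tolkien' OR author = 'Atwood') AND sold > 24944

Result:
id | author  | sold 
---+---------+------
2  | Atwood  | 45691
4  | Tolkien | 26466
5  | Atwood  | 43995
6  | Atwood  | 29590
7  | Tolkien | 43363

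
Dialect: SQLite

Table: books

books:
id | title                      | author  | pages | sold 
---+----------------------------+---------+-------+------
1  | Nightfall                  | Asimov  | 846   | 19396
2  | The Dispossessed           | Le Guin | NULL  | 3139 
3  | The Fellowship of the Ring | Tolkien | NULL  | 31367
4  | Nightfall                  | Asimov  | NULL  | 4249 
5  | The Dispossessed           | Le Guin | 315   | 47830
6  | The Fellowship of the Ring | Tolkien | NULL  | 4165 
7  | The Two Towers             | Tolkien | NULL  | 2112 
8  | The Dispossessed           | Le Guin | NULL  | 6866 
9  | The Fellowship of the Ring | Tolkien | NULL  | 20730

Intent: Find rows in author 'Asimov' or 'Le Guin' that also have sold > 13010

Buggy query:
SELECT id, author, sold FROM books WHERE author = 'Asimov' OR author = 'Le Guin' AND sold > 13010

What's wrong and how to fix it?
Bug: AND binds tighter than OR, so this parses as author = 'Asimov' OR (author = 'Le Guin' AND sold > 13010)

Fix: Add parentheses around the OR so the AND applies to both alternatives

Corrected query:
SELECT id, author, sold FROM books WHERE (author = 'Asimov' OR author = 'Le Guin') AND sold > 13010

Result:
id | author  | sold 
---+---------+------
1  | Asimov  | 19396
5  | Le Guin | 47830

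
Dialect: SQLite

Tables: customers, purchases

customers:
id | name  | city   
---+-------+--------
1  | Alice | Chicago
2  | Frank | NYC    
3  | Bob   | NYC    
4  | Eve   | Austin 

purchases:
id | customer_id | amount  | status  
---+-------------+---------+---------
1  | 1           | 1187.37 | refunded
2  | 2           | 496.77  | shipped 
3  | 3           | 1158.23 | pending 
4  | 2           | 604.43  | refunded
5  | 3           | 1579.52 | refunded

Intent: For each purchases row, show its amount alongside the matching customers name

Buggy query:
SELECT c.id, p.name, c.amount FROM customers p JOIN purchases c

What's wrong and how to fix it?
Bug: Missing join condition: each purchases row is matched to all customers rows instead of just its own

Fix: Specify the join condition linking the foreign key to the parent id

Corrected query:
SELECT c.id, p.name, c.amount FROM customers p JOIN purchases c ON c.customer_id = p.id

Result:
id | name  | amount 
---+-------+--------
1  | Alice | 1187.37
2  | Frank | 496.77 
3  | Bob   | 1158.23
4  | Frank | 604.43 
5  | Bob   | 1579.52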